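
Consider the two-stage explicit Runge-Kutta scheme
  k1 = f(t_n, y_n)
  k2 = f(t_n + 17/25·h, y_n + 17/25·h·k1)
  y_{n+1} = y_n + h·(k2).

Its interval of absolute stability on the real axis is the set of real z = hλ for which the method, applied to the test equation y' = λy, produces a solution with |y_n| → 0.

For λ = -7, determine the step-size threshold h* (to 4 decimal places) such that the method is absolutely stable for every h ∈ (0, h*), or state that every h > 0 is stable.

(-1.4706,0); λ=-7 ⇒ h* = (25/17)/7 = 0.2101.

Set f=λy, z=hλ:
  k1=λy_n ⇒ h·k1=z·y_n;  k2=λ(1+17/25z)y_n ⇒ h·k2=z(1+17/25z)y_n
  y_{n+1}/y_n = 1 + z(1+17/25z) = 1 + z + 17/25z²
  Hence R(z) = 1 + z + 17/25z².

Need |R(x)|<1, x<0.
x=-0.82: |R|=0.6372
R=1: x+17/25x²=0 ⇒ x=−25/17=-1.4706; min R=1−1/(4·17/25)=0.6324>−1
Confirm numerically:
  x=-1.232: |R|=0.80012 <1
  x=-1.000: |R|=0.68000 <1
  x=-0.693: |R|=0.63357 <1
  x=-1.782: |R|=1.37736 >1
  x=-1.584: |R|=1.12216 >1
  x=-1.540: |R|=1.07269 >1
Interval (-1.4706, 0).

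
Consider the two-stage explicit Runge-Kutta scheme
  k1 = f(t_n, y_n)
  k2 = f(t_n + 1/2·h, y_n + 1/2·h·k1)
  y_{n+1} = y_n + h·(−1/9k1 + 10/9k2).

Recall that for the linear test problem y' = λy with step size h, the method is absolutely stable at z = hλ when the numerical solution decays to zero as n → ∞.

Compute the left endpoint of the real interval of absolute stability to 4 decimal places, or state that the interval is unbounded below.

Set f=λy, z=hλ:
  k1=λy_n ⇒ h·k1=z·y_n;  k2=λ(1+1/2z)y_n ⇒ h·k2=z(1+1/2z)y_n
  y_{n+1}/y_n = 1 − 1/9z + 10/9z(1+1/2z) = 1 + z + 5/9z²
  ⇒ R(z) = 1 + z + 5/9z².

Need |R(x)|<1, x<0.
x=-1.77: |R|=0.9705
R=1: x+5/9x²=0 ⇒ x=−9/5=-1.8000; min R=1−1/(4·5/9)=0.5500>−1
Confirm numerically:
  x=-1.494: |R|=0.74602 <1
  x=-1.464: |R|=0.72672 <1
  x=-1.335: |R|=0.65513 <1
  x=-0.933: |R|=0.55061 <1
  x=-2.379: |R|=1.76525 >1
  x=-2.105: |R|=1.35668 >1
Interval (-1.8000, 0).

left endpoint -1.8000.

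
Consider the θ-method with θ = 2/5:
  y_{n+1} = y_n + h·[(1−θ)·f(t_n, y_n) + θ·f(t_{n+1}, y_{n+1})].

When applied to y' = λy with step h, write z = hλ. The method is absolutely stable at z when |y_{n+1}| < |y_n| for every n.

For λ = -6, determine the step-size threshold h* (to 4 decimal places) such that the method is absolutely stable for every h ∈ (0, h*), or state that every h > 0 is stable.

(-10.0000,0); λ=-6 ⇒ h* = (10)/6 = 1.6667.

On y'=λy, z=hλ:
  y_{n+1} = y_n + z·[3/5·y_n + 2/5·y_{n+1}] ⇒ (1 − 2/5z)y_{n+1} = (1 + 3/5z)y_n
  so R(z) = (1 + 3/5z)/(1 − 2/5z).

Find x<0 with |R(x)|<1.
x=-1.31: |R|=0.1404
R=−1: 1+3/5x = −1+2/5x ⇒ -1/5x=2 ⇒ x=2/(-1/5)=-10.0000
Confirm numerically:
  x=-8.569: |R|=0.93536 <1
  x=-7.029: |R|=0.84411 <1
  x=-6.001: |R|=0.76479 <1
  x=-5.895: |R|=0.75551 <1
  x=-10.277: |R|=1.01084 >1
  x=-10.153: |R|=1.00605 >1
  x=-10.079: |R|=1.00314 >1
So |R|<1 on (-10.0000, 0).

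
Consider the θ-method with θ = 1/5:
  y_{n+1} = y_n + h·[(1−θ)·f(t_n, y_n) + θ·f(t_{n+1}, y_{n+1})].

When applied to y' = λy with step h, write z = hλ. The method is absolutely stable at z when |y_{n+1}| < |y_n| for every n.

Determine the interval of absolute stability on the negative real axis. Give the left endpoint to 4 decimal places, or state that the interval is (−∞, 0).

(-3.3333, 0).

Test eqn y'=λy, z=hλ:
  y_{n+1} = y_n + z·[4/5·y_n + 1/5·y_{n+1}] ⇒ (1 − 1/5z)y_{n+1} = (1 + 4/5z)y_n
  ⇒ R(z) = (1 + 4/5z)/(1 − 1/5z).

Find x<0 with |R(x)|<1.
x=-1.17: |R|=0.0519
R=−1: 1+4/5x = −1+1/5x ⇒ -3/5x=2 ⇒ x=2/(-3/5)=-3.3333
Confirm numerically:
  x=-2.860: |R|=0.81934 <1
  x=-2.331: |R|=0.58982 <1
  x=-1.733: |R|=0.28694 <1
  x=-1.559: |R|=0.18844 <1
  x=-3.835: |R|=1.17035 >1
  x=-3.421: |R|=1.03123 >1
Stable set (-3.3333, 0).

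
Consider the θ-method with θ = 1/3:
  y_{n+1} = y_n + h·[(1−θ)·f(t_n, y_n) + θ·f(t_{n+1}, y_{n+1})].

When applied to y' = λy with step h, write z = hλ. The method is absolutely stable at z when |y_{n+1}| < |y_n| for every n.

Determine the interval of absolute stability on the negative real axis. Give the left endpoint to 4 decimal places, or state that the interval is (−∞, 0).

z∈(-6.0000,0).

Set f=λy, z=hλ:
  y_{n+1} = y_n + z·[2/3·y_n + 1/3·y_{n+1}] ⇒ (1 − 1/3z)y_{n+1} = (1 + 2/3z)y_n
  Hence R(z) = (1 + 2/3z)/(1 − 1/3z).

Solve |R(x)|<1 on ℝ⁻.
x=-1.3: |R|=0.0930
R=−1: 1+2/3x = −1+1/3x ⇒ -1/3x=2 ⇒ x=2/(-1/3)=-6.0000
Confirm numerically:
  x=-4.156: |R|=0.74231 <1
  x=-4.147: |R|=0.74073 <1
  x=-3.639: |R|=0.64437 <1
  x=-6.454: |R|=1.04802 >1
  x=-6.356: |R|=1.03805 >1
So |R|<1 on (-6.0000, 0).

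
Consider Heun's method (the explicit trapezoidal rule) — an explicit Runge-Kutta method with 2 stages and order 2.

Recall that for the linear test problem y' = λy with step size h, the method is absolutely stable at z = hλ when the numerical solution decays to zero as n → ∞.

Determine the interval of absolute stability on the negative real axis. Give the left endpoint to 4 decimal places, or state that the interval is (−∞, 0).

(-2.0000, 0).

With y'=λy (z=hλ):
  order 2, 2-stage ⇒ R(z)=1+z+z^2/2
  (e.g. R(-1.65)=0.71125, |R|=0.71125)

Find x<0 with |R(x)|<1.
x=-1.65: |R|=0.7112
|R(-2.26)|=1.2938 |R(-2.07)|=1.0724 |R(-1.49)|=0.6200
Bisect:
  x_lo=-2.7645 |R|=2.0567  x_hi=-0.2727 |R|=0.7645
  mid=-1.51857 |R|=0.63446 →hi
  mid=-2.14152 |R|=1.15153 →lo
  mid=-1.83005 |R|=0.84449 →hi
  mid=-1.98578 |R|=0.98588 →hi
  mid=-2.06365 |R|=1.06568 →lo
  mid=-2.02472 |R|=1.02502 →lo
  mid=-2.00525 |R|=1.00526 →lo
  ...
  [-2.00008,-1.99993] ⇒ x*=-2.0000
Stable set (-2.0000, 0).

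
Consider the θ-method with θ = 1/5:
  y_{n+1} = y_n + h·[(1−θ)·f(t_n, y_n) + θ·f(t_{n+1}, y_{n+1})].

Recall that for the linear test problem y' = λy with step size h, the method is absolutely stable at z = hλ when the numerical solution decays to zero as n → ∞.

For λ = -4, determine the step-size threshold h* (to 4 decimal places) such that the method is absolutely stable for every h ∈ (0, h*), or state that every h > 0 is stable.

Set f=λy, z=hλ:
  y_{n+1} = y_n + z·[4/5·y_n + 1/5·y_{n+1}] ⇒ (1 − 1/5z)y_{n+1} = (1 + 4/5z)y_n
  R(z) = (1 + 4/5z)/(1 − 1/5z).

Need |R(x)|<1, x<0.
x=-1.54: |R|=0.1774
R=−1: 1+4/5x = −1+1/5x ⇒ -3/5x=2 ⇒ x=2/(-3/5)=-3.3333
Confirm numerically:
  x=-2.290: |R|=0.57064 <1
  x=-2.077: |R|=0.46743 <1
  x=-1.750: |R|=0.29630 <1
  x=-3.837: |R|=1.17099 >1
  x=-3.364: |R|=1.01100 >1
Interval (-3.3333, 0).

(-3.3333,0); λ=-4 ⇒ h* = (10/3)/4 = 0.8333.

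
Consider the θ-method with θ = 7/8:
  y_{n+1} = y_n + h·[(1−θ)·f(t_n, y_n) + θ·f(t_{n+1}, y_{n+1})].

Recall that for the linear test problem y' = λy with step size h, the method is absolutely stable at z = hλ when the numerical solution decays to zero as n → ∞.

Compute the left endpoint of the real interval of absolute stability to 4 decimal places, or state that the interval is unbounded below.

unbounded; (−∞, 0).

Test eqn y'=λy, z=hλ:
  y_{n+1} = y_n + z·[1/8·y_n + 7/8·y_{n+1}] ⇒ (1 − 7/8z)y_{n+1} = (1 + 1/8z)y_n
  ⇒ R(z) = (1 + 1/8z)/(1 − 7/8z).

Boundary: |R(x)|=1, x<0.
x=-0.86: |R|=0.5093
x=-2: |R|=0.2727
x=-10: |R|=0.0256
x=-100: |R|=0.1299
θ=7/8≥1/2 ⇒ |1+1/8x|<|1−7/8x| ∀x<0 ⇒ interval (−∞,0).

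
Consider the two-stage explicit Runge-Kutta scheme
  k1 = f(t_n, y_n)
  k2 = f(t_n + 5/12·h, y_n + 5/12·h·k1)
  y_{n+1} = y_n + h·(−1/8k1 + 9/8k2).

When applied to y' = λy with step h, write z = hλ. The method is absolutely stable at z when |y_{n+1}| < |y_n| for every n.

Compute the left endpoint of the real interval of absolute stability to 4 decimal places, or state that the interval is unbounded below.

Set f=λy, z=hλ:
  k1=λy_n ⇒ h·k1=z·y_n;  k2=λ(1+5/12z)y_n ⇒ h·k2=z(1+5/12z)y_n
  y_{n+1}/y_n = 1 − 1/8z + 9/8z(1+5/12z) = 1 + z + 15/32z²
  R(z) = 1 + z + 15/32z².

Solve |R(x)|<1 on ℝ⁻.
x=-0.64: |R|=0.5520
R=1: x+15/32x²=0 ⇒ x=−32/15=-2.1333; min R=1−1/(4·15/32)=0.4667>−1
Confirm numerically:
  x=-1.968: |R|=0.84748 <1
  x=-1.916: |R|=0.80481 <1
  x=-1.387: |R|=0.51477 <1
  x=-2.487: |R|=1.41230 >1
  x=-2.268: |R|=1.14317 >1
Interval (-2.1333, 0).

left endpoint -2.1333.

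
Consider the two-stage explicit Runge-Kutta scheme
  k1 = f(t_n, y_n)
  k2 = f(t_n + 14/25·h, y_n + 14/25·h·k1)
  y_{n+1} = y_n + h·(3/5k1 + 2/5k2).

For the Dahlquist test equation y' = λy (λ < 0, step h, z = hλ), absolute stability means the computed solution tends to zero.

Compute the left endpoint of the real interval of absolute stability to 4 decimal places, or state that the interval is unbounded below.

On y'=λy, z=hλ:
  k1=λy_n ⇒ h·k1=z·y_n;  k2=λ(1+14/25z)y_n ⇒ h·k2=z(1+14/25z)y_n
  y_{n+1}/y_n = 1 + 3/5z + 2/5z(1+14/25z) = 1 + z + 28/125z²
  ⇒ R(z) = 1 + z + 28/125z².

Solve |R(x)|<1 on ℝ⁻.
x=-1.47: |R|=0.0140
R=1: x+28/125x²=0 ⇒ x=−125/28=-4.4643; min R=1−1/(4·28/125)=-0.1161>−1
Confirm numerically:
  x=-3.530: |R|=0.26124 <1
  x=-3.448: |R|=0.21507 <1
  x=-3.380: |R|=0.17907 <1
  x=-2.569: |R|=0.09065 <1
  x=-5.040: |R|=1.64996 >1
  x=-5.016: |R|=1.61990 >1
  x=-4.824: |R|=1.38870 >1
So |R|<1 on (-4.4643, 0).

left endpoint -4.4643.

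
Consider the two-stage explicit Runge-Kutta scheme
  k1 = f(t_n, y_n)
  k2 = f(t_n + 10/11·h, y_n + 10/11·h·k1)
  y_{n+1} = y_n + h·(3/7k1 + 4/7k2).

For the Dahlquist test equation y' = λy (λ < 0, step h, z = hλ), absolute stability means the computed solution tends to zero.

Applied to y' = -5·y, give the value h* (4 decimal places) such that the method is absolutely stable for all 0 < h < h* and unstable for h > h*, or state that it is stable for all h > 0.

(-1.9250,0); λ=-5 ⇒ h* = (77/40)/5 = 0.3850.

On y'=λy, z=hλ:
  k1=λy_n ⇒ h·k1=z·y_n;  k2=λ(1+10/11z)y_n ⇒ h·k2=z(1+10/11z)y_n
  y_{n+1}/y_n = 1 + 3/7z + 4/7z(1+10/11z) = 1 + z + 40/77z²
  ⇒ R(z) = 1 + z + 40/77z².

Boundary: |R(x)|=1, x<0.
x=-1.78: |R|=0.8659
R=1: x+40/77x²=0 ⇒ x=−77/40=-1.9250; min R=1−1/(4·40/77)=0.5188>−1
Confirm numerically:
  x=-1.620: |R|=0.74332 <1
  x=-1.385: |R|=0.61148 <1
  x=-1.138: |R|=0.53475 <1
  x=-0.786: |R|=0.53493 <1
  x=-2.364: |R|=1.53911 >1
  x=-2.341: |R|=1.50590 >1
  x=-2.210: |R|=1.32719 >1
So |R|<1 on (-1.9250, 0).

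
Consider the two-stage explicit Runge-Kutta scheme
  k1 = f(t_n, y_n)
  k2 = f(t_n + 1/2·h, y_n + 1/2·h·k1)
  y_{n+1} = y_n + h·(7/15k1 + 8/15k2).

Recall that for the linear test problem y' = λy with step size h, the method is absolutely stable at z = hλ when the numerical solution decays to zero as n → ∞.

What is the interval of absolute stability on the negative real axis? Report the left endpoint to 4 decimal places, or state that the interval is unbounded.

Test eqn y'=λy, z=hλ:
  k1=λy_n ⇒ h·k1=z·y_n;  k2=λ(1+1/2z)y_n ⇒ h·k2=z(1+1/2z)y_n
  y_{n+1}/y_n = 1 + 7/15z + 8/15z(1+1/2z) = 1 + z + 4/15z²
  so R(z) = 1 + z + 4/15z².

Boundary: |R(x)|=1, x<0.
x=-1.17: |R|=0.1950
R=1: x+4/15x²=0 ⇒ x=−15/4=-3.7500; min R=1−1/(4·4/15)=0.0625>−1
Confirm numerically:
  x=-2.714: |R|=0.25021 <1
  x=-2.669: |R|=0.23062 <1
  x=-1.995: |R|=0.06634 <1
  x=-1.796: |R|=0.06416 <1
  x=-4.345: |R|=1.68941 >1
  x=-3.776: |R|=1.02618 >1
So |R|<1 on (-3.7500, 0).

(-3.7500, 0).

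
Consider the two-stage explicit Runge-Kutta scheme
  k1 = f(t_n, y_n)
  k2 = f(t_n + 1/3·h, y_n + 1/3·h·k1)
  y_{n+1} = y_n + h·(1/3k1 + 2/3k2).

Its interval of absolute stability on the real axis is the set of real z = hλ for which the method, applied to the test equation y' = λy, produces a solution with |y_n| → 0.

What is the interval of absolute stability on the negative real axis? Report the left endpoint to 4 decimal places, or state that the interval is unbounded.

With y'=λy (z=hλ):
  k1=λy_n ⇒ h·k1=z·y_n;  k2=λ(1+1/3z)y_n ⇒ h·k2=z(1+1/3z)y_n
  y_{n+1}/y_n = 1 + 1/3z + 2/3z(1+1/3z) = 1 + z + 2/9z²
  ⇒ R(z) = 1 + z + 2/9z².

Boundary: |R(x)|=1, x<0.
x=-1.73: |R|=0.0649
R=1: x+2/9x²=0 ⇒ x=−9/2=-4.5000; min R=1−1/(4·2/9)=-0.1250>−1
Confirm numerically:
  x=-3.518: |R|=0.23229 <1
  x=-2.878: |R|=0.03736 <1
  x=-2.757: |R|=0.06788 <1
  x=-2.576: |R|=0.10138 <1
  x=-5.018: |R|=1.57763 >1
  x=-4.796: |R|=1.31547 >1
  x=-4.561: |R|=1.06183 >1
Stable set (-4.5000, 0).

(-4.5000, 0).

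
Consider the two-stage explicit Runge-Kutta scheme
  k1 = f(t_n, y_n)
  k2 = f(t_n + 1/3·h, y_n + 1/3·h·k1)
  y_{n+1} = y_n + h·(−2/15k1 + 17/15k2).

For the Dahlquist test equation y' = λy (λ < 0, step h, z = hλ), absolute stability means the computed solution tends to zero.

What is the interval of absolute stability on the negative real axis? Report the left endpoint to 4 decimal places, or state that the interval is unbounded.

On y'=λy, z=hλ:
  k1=λy_n ⇒ h·k1=z·y_n;  k2=λ(1+1/3z)y_n ⇒ h·k2=z(1+1/3z)y_n
  y_{n+1}/y_n = 1 − 2/15z + 17/15z(1+1/3z) = 1 + z + 17/45z²
  ⇒ R(z) = 1 + z + 17/45z².

Find x<0 with |R(x)|<1.
x=-1.7: |R|=0.3918
R=1: x+17/45x²=0 ⇒ x=−45/17=-2.6471; min R=1−1/(4·17/45)=0.3382>−1
Confirm numerically:
  x=-2.280: |R|=0.68384 <1
  x=-2.256: |R|=0.66671 <1
  x=-1.760: |R|=0.41020 <1
  x=-1.507: |R|=0.35095 <1
  x=-3.101: |R|=1.53179 >1
  x=-2.734: |R|=1.08980 >1
So |R|<1 on (-2.6471, 0).

z∈(-2.6471,0).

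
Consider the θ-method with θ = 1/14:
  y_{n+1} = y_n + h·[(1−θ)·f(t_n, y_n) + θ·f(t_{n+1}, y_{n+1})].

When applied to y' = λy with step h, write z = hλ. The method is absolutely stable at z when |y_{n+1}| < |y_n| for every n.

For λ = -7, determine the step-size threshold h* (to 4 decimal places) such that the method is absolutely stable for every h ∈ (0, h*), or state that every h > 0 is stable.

With y'=λy (z=hλ):
  y_{n+1} = y_n + z·[13/14·y_n + 1/14·y_{n+1}] ⇒ (1 − 1/14z)y_{n+1} = (1 + 13/14z)y_n
  so R(z) = (1 + 13/14z)/(1 − 1/14z).

Find x<0 with |R(x)|<1.
x=-0.64: |R|=0.3880
R=−1: 1+13/14x = −1+1/14x ⇒ -6/7x=2 ⇒ x=2/(-6/7)=-2.3333
Confirm numerically:
  x=-2.267: |R|=0.95107 <1
  x=-2.196: |R|=0.89825 <1
  x=-1.530: |R|=0.37927 <1
  x=-2.809: |R|=1.33958 >1
  x=-2.554: |R|=1.15996 >1
  x=-2.390: |R|=1.04149 >1
So |R|<1 on (-2.3333, 0).

(-2.3333,0); λ=-7 ⇒ h* = (7/3)/7 = 0.3333.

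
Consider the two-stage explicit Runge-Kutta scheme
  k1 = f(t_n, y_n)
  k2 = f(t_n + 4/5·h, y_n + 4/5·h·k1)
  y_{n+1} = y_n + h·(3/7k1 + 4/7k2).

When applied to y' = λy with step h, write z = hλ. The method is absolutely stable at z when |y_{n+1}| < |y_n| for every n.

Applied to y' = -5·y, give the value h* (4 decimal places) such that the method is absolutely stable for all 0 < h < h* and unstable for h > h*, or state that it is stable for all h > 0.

Set f=λy, z=hλ:
  k1=λy_n ⇒ h·k1=z·y_n;  k2=λ(1+4/5z)y_n ⇒ h·k2=z(1+4/5z)y_n
  y_{n+1}/y_n = 1 + 3/7z + 4/7z(1+4/5z) = 1 + z + 16/35z²
  Hence R(z) = 1 + z + 16/35z².

Find x<0 with |R(x)|<1.
x=-0.92: |R|=0.4669
R=1: x+16/35x²=0 ⇒ x=−35/16=-2.1875; min R=1−1/(4·16/35)=0.4531>−1
Confirm numerically:
  x=-1.852: |R|=0.71596 <1
  x=-1.430: |R|=0.50481 <1
  x=-1.127: |R|=0.45363 <1
  x=-1.001: |R|=0.45706 <1
  x=-2.702: |R|=1.63551 >1
  x=-2.287: |R|=1.10403 >1
Stable set (-2.1875, 0).

(-2.1875,0); λ=-5 ⇒ h* = (35/16)/5 = 0.4375.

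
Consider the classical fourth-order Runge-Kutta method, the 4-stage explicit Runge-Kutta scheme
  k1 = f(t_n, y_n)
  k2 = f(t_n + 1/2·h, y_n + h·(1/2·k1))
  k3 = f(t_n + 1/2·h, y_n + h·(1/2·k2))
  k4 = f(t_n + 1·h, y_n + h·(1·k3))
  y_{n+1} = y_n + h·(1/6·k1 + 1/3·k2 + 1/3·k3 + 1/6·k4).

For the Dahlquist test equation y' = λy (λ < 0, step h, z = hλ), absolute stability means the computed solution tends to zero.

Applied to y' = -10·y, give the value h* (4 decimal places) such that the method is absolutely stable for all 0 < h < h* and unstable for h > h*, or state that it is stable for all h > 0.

(-2.7853,0); λ=-10 ⇒ h* = 0.2785.

Test eqn y'=λy, z=hλ:
  order 4, 4-stage ⇒ R(z)=1+z+z^2/2+z^3/6+z^4/24
  (e.g. R(-1.43)=0.27932, |R|=0.27932)

Solve |R(x)|<1 on ℝ⁻.
x=-1.43: |R|=0.2793
|R(-1.91)|=0.3073 |R(-1.54)|=0.2714 |R(-1.07)|=0.3529
Bisect:
  x_lo=-3.6500 |R|=3.3021  x_hi=-0.2519 |R|=0.7773
  mid=-1.95095 |R|=0.31817 →hi
  mid=-2.80048 |R|=1.02313 →lo
  mid=-2.37571 |R|=0.53882 →hi
  mid=-2.58809 |R|=0.74118 →hi
  mid=-2.69428 |R|=0.87124 →hi
  mid=-2.74738 |R|=0.94433 →hi
  mid=-2.77393 |R|=0.98300 →hi
  mid=-2.78720 |R|=1.00288 →lo
  mid=-2.78056 |R|=0.99289 →hi
  ...
  [-2.78533,-2.78513] ⇒ x*=-2.7853
Interval (-2.7853, 0).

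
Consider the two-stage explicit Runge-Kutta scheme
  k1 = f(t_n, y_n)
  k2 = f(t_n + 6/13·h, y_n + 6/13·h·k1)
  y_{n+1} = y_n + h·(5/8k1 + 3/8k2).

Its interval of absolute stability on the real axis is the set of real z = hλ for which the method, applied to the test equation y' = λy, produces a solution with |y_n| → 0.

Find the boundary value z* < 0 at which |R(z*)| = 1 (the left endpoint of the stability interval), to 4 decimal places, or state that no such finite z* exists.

z* = -5.7778.

On y'=λy, z=hλ:
  k1=λy_n ⇒ h·k1=z·y_n;  k2=λ(1+6/13z)y_n ⇒ h·k2=z(1+6/13z)y_n
  y_{n+1}/y_n = 1 + 5/8z + 3/8z(1+6/13z) = 1 + z + 9/52z²
  so R(z) = 1 + z + 9/52z².

Find x<0 with |R(x)|<1.
x=-1.33: |R|=0.0238
R=1: x+9/52x²=0 ⇒ x=−52/9=-5.7778; min R=1−1/(4·9/52)=-0.4444>−1
Confirm numerically:
  x=-4.325: |R|=0.08749 <1
  x=-4.119: |R|=0.18255 <1
  x=-3.960: |R|=0.24588 <1
  x=-5.996: |R|=1.22646 >1
  x=-5.857: |R|=1.08031 >1
So |R|<1 on (-5.7778, 0).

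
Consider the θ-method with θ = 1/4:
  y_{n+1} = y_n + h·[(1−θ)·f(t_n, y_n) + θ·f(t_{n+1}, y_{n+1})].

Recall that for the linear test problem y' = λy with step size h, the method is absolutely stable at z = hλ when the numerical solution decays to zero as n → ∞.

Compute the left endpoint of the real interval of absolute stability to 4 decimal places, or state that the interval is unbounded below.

On y'=λy, z=hλ:
  y_{n+1} = y_n + z·[3/4·y_n + 1/4·y_{n+1}] ⇒ (1 − 1/4z)y_{n+1} = (1 + 3/4z)y_n
  ⇒ R(z) = (1 + 3/4z)/(1 − 1/4z).

Solve |R(x)|<1 on ℝ⁻.
x=-0.95: |R|=0.2323
R=−1: 1+3/4x = −1+1/4x ⇒ -1/2x=2 ⇒ x=2/(-1/2)=-4.0000
Confirm numerically:
  x=-2.965: |R|=0.70280 <1
  x=-2.939: |R|=0.69419 <1
  x=-2.705: |R|=0.61372 <1
  x=-2.513: |R|=0.54337 <1
  x=-4.452: |R|=1.10696 >1
  x=-4.162: |R|=1.03970 >1
  x=-4.033: |R|=1.00822 >1
Stable set (-4.0000, 0).

z* = -4.0000.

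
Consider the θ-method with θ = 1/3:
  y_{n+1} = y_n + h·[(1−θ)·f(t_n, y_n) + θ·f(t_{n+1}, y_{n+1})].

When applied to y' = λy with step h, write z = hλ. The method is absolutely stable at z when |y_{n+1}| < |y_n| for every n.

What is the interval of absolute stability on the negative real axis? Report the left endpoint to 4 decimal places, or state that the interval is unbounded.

(-6.0000, 0).

Set f=λy, z=hλ:
  y_{n+1} = y_n + z·[2/3·y_n + 1/3·y_{n+1}] ⇒ (1 − 1/3z)y_{n+1} = (1 + 2/3z)y_n
  R(z) = (1 + 2/3z)/(1 − 1/3z).

Boundary: |R(x)|=1, x<0.
x=-0.84: |R|=0.3437
R=−1: 1+2/3x = −1+1/3x ⇒ -1/3x=2 ⇒ x=2/(-1/3)=-6.0000
Confirm numerically:
  x=-5.895: |R|=0.98820 <1
  x=-4.213: |R|=0.75225 <1
  x=-4.101: |R|=0.73257 <1
  x=-3.884: |R|=0.69262 <1
  x=-6.562: |R|=1.05877 >1
  x=-6.502: |R|=1.05283 >1
  x=-6.294: |R|=1.03163 >1
Stable set (-6.0000, 0).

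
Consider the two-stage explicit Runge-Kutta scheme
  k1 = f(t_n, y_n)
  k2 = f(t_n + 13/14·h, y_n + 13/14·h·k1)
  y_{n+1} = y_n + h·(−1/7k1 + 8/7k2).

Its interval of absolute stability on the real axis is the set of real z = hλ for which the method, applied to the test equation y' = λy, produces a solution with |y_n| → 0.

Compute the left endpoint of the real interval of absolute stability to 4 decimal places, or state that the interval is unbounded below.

z* = -0.9423.

With y'=λy (z=hλ):
  k1=λy_n ⇒ h·k1=z·y_n;  k2=λ(1+13/14z)y_n ⇒ h·k2=z(1+13/14z)y_n
  y_{n+1}/y_n = 1 − 1/7z + 8/7z(1+13/14z) = 1 + z + 52/49z²
  Hence R(z) = 1 + z + 52/49z².

Solve |R(x)|<1 on ℝ⁻.
x=-0.75: |R|=0.8469
R=1: x+52/49x²=0 ⇒ x=−49/52=-0.9423; min R=1−1/(4·52/49)=0.7644>−1
Confirm numerically:
  x=-0.630: |R|=0.79120 <1
  x=-0.584: |R|=0.77794 <1
  x=-0.473: |R|=0.76443 <1
  x=-1.291: |R|=1.47772 >1
  x=-1.011: |R|=1.07370 >1
Stable set (-0.9423, 0).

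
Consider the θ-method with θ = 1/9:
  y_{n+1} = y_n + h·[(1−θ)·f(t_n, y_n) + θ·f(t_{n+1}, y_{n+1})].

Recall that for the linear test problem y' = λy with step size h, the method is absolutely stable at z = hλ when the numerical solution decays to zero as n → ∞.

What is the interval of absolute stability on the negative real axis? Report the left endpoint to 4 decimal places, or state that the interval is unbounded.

On y'=λy, z=hλ:
  y_{n+1} = y_n + z·[8/9·y_n + 1/9·y_{n+1}] ⇒ (1 − 1/9z)y_{n+1} = (1 + 8/9z)y_n
  ⇒ R(z) = (1 + 8/9z)/(1 − 1/9z).

Find x<0 with |R(x)|<1.
x=-0.91: |R|=0.1736
R=−1: 1+8/9x = −1+1/9x ⇒ -7/9x=2 ⇒ x=2/(-7/9)=-2.5714
Confirm numerically:
  x=-2.037: |R|=0.66105 <1
  x=-1.905: |R|=0.57221 <1
  x=-1.392: |R|=0.20554 <1
  x=-2.933: |R|=1.21210 >1
  x=-2.915: |R|=1.20185 >1
Interval (-2.5714, 0).

z∈(-2.5714,0).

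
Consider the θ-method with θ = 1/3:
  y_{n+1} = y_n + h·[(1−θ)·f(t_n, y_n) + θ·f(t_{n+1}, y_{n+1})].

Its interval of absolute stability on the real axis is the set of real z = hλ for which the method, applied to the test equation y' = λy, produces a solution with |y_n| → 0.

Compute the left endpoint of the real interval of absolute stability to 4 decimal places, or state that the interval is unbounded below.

z* = -6.0000.

Set f=λy, z=hλ:
  y_{n+1} = y_n + z·[2/3·y_n + 1/3·y_{n+1}] ⇒ (1 − 1/3z)y_{n+1} = (1 + 2/3z)y_n
  Hence R(z) = (1 + 2/3z)/(1 − 1/3z).

Solve |R(x)|<1 on ℝ⁻.
x=-1: |R|=0.2500
R=−1: 1+2/3x = −1+1/3x ⇒ -1/3x=2 ⇒ x=2/(-1/3)=-6.0000
Confirm numerically:
  x=-4.411: |R|=0.78559 <1
  x=-4.349: |R|=0.77534 <1
  x=-4.048: |R|=0.72304 <1
  x=-2.722: |R|=0.42712 <1
  x=-6.415: |R|=1.04408 >1
  x=-6.314: |R|=1.03371 >1
  x=-6.219: |R|=1.02376 >1
Interval (-6.0000, 0).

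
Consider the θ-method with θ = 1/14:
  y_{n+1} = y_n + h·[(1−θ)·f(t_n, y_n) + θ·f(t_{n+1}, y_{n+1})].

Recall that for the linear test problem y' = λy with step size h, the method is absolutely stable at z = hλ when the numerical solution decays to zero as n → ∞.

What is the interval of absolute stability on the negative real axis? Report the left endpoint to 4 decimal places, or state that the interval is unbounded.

z∈(-2.3333,0).

On y'=λy, z=hλ:
  y_{n+1} = y_n + z·[13/14·y_n + 1/14·y_{n+1}] ⇒ (1 − 1/14z)y_{n+1} = (1 + 13/14z)y_n
  ⇒ R(z) = (1 + 13/14z)/(1 − 1/14z).

Boundary: |R(x)|=1, x<0.
x=-1.28: |R|=0.1728
R=−1: 1+13/14x = −1+1/14x ⇒ -6/7x=2 ⇒ x=2/(-6/7)=-2.3333
Confirm numerically:
  x=-2.225: |R|=0.91988 <1
  x=-2.199: |R|=0.90049 <1
  x=-1.826: |R|=0.61532 <1
  x=-1.590: |R|=0.42784 <1
  x=-2.703: |R|=1.26558 >1
  x=-2.611: |R|=1.20059 >1
Interval (-2.3333, 0).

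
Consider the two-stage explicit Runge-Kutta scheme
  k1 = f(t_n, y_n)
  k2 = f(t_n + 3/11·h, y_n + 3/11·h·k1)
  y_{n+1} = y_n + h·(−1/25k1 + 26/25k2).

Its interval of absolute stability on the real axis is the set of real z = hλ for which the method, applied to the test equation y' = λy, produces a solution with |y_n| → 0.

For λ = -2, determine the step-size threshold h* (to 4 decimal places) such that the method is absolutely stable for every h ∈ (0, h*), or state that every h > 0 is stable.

(-3.5256,0); λ=-2 ⇒ h* = (275/78)/2 = 1.7628.

Test eqn y'=λy, z=hλ:
  k1=λy_n ⇒ h·k1=z·y_n;  k2=λ(1+3/11z)y_n ⇒ h·k2=z(1+3/11z)y_n
  y_{n+1}/y_n = 1 − 1/25z + 26/25z(1+3/11z) = 1 + z + 78/275z²
  R(z) = 1 + z + 78/275z².

Find x<0 with |R(x)|<1.
x=-1.77: |R|=0.1186
R=1: x+78/275x²=0 ⇒ x=−275/78=-3.5256; min R=1−1/(4·78/275)=0.1186>−1
Confirm numerically:
  x=-3.008: |R|=0.55836 <1
  x=-2.683: |R|=0.35875 <1
  x=-2.120: |R|=0.15478 <1
  x=-1.586: |R|=0.12746 <1
  x=-3.942: |R|=1.46553 >1
  x=-3.833: |R|=1.33415 >1
So |R|<1 on (-3.5256, 0).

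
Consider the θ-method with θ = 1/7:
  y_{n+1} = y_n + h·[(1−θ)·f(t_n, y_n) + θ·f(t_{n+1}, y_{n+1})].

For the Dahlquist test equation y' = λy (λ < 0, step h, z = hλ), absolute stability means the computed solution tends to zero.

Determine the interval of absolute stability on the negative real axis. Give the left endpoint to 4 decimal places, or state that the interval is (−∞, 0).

z∈(-2.8000,0).

On y'=λy, z=hλ:
  y_{n+1} = y_n + z·[6/7·y_n + 1/7·y_{n+1}] ⇒ (1 − 1/7z)y_{n+1} = (1 + 6/7z)y_n
  Hence R(z) = (1 + 6/7z)/(1 − 1/7z).

Boundary: |R(x)|=1, x<0.
x=-1.56: |R|=0.2757
R=−1: 1+6/7x = −1+1/7x ⇒ -5/7x=2 ⇒ x=2/(-5/7)=-2.8000
Confirm numerically:
  x=-2.330: |R|=0.74812 <1
  x=-2.228: |R|=0.69007 <1
  x=-1.972: |R|=0.53856 <1
  x=-1.762: |R|=0.40767 <1
  x=-3.350: |R|=1.26570 >1
  x=-3.022: |R|=1.11076 >1
So |R|<1 on (-2.8000, 0).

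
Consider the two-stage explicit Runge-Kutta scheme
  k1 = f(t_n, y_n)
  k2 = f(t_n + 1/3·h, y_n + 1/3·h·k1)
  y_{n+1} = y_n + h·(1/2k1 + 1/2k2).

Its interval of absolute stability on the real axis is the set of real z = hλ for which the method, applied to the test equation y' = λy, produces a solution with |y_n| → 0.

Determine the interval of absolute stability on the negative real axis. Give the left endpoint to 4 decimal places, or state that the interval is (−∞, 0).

z∈(-6.0000,0).

On y'=λy, z=hλ:
  k1=λy_n ⇒ h·k1=z·y_n;  k2=λ(1+1/3z)y_n ⇒ h·k2=z(1+1/3z)y_n
  y_{n+1}/y_n = 1 + 1/2z + 1/2z(1+1/3z) = 1 + z + 1/6z²
  R(z) = 1 + z + 1/6z².

Find x<0 with |R(x)|<1.
x=-1.67: |R|=0.2052
R=1: x+1/6x²=0 ⇒ x=−6=-6.0000; min R=1−1/(4·1/6)=-0.5000>−1
Confirm numerically:
  x=-5.613: |R|=0.63796 <1
  x=-5.485: |R|=0.52920 <1
  x=-4.603: |R|=0.07173 <1
  x=-3.636: |R|=0.43258 <1
  x=-6.569: |R|=1.62296 >1
  x=-6.541: |R|=1.58978 >1
  x=-6.217: |R|=1.22485 >1
Stable set (-6.0000, 0).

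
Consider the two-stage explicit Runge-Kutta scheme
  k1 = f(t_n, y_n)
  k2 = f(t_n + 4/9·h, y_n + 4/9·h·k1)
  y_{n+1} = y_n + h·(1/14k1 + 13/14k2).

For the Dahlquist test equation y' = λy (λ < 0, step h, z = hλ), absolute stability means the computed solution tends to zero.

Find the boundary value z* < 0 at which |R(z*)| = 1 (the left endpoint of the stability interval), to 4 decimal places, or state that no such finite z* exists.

On y'=λy, z=hλ:
  k1=λy_n ⇒ h·k1=z·y_n;  k2=λ(1+4/9z)y_n ⇒ h·k2=z(1+4/9z)y_n
  y_{n+1}/y_n = 1 + 1/14z + 13/14z(1+4/9z) = 1 + z + 26/63z²
  R(z) = 1 + z + 26/63z².

Need |R(x)|<1, x<0.
x=-0.37: |R|=0.6865
R=1: x+26/63x²=0 ⇒ x=−63/26=-2.4231; min R=1−1/(4·26/63)=0.3942>−1
Confirm numerically:
  x=-1.988: |R|=0.64304 <1
  x=-1.124: |R|=0.39739 <1
  x=-1.090: |R|=0.40033 <1
  x=-0.986: |R|=0.41522 <1
  x=-2.792: |R|=1.42509 >1
  x=-2.741: |R|=1.35964 >1
  x=-2.535: |R|=1.11709 >1
Stable set (-2.4231, 0).

z* = -2.4231.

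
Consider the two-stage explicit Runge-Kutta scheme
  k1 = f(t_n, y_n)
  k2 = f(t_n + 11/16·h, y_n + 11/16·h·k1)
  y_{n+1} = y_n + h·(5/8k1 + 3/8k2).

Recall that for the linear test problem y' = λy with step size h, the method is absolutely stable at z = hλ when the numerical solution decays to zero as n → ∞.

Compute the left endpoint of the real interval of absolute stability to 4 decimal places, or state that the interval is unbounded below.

With y'=λy (z=hλ):
  k1=λy_n ⇒ h·k1=z·y_n;  k2=λ(1+11/16z)y_n ⇒ h·k2=z(1+11/16z)y_n
  y_{n+1}/y_n = 1 + 5/8z + 3/8z(1+11/16z) = 1 + z + 33/128z²
  ⇒ R(z) = 1 + z + 33/128z².

Solve |R(x)|<1 on ℝ⁻.
x=-0.92: |R|=0.2982
R=1: x+33/128x²=0 ⇒ x=−128/33=-3.8788; min R=1−1/(4·33/128)=0.0303>−1
Confirm numerically:
  x=-3.693: |R|=0.82311 <1
  x=-3.124: |R|=0.39209 <1
  x=-2.513: |R|=0.11513 <1
  x=-2.268: |R|=0.05814 <1
  x=-4.244: |R|=1.39960 >1
  x=-4.140: |R|=1.27880 >1
Interval (-3.8788, 0).

z* = -3.8788.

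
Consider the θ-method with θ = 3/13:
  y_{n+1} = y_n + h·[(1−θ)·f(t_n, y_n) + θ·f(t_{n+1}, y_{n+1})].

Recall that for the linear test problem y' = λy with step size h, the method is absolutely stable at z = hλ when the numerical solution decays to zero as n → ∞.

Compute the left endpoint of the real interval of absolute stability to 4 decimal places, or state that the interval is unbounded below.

left endpoint -3.7143.

Set f=λy, z=hλ:
  y_{n+1} = y_n + z·[10/13·y_n + 3/13·y_{n+1}] ⇒ (1 − 3/13z)y_{n+1} = (1 + 10/13z)y_n
  R(z) = (1 + 10/13z)/(1 − 3/13z).

Solve |R(x)|<1 on ℝ⁻.
x=-1.27: |R|=0.0178
R=−1: 1+10/13x = −1+3/13x ⇒ -7/13x=2 ⇒ x=2/(-7/13)=-3.7143
Confirm numerically:
  x=-3.449: |R|=0.92046 <1
  x=-1.818: |R|=0.28070 <1
  x=-1.529: |R|=0.13021 <1
  x=-4.252: |R|=1.14614 >1
  x=-3.940: |R|=1.06366 >1
Stable set (-3.7143, 0).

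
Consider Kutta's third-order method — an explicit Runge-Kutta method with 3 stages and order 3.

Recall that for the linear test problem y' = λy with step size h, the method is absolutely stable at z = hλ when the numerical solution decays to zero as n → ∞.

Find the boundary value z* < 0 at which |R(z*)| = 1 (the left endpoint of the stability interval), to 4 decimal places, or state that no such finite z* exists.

Set f=λy, z=hλ:
  order 3, 3-stage ⇒ R(z)=1+z+z^2/2+z^3/6
  (e.g. R(-0.93)=0.36839, |R|=0.36839)

Find x<0 with |R(x)|<1.
x=-0.93: |R|=0.3684
|R(-1.75)|=0.1120 |R(-1.37)|=0.1399 |R(-1.12)|=0.2730
Bisect:
  x_lo=-3.2594 |R|=2.7187  x_hi=-0.1800 |R|=0.8353
  mid=-1.71969 |R|=0.08864 →hi
  mid=-2.48955 |R|=0.96227 →hi
  mid=-2.87449 |R|=1.70164 →lo
  mid=-2.68202 |R|=1.30080 →lo
  mid=-2.58579 |R|=1.12419 →lo
  mid=-2.53767 |R|=1.04145 →lo
  mid=-2.51361 |R|=1.00143 →lo
  ...
  [-2.51286,-2.51267] ⇒ x*=-2.5127
Interval (-2.5127, 0).

left endpoint -2.5127.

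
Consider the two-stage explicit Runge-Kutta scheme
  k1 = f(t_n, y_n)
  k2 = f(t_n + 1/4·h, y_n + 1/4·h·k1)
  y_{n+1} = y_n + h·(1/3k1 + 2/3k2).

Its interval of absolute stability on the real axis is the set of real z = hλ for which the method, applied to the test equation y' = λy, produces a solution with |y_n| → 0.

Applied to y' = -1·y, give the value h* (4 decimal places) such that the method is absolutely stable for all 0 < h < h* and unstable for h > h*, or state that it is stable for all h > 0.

(-6.0000,0); λ=-1 ⇒ h* = (6)/1 = 6.0000.

Set f=λy, z=hλ:
  k1=λy_n ⇒ h·k1=z·y_n;  k2=λ(1+1/4z)y_n ⇒ h·k2=z(1+1/4z)y_n
  y_{n+1}/y_n = 1 + 1/3z + 2/3z(1+1/4z) = 1 + z + 1/6z²
  Hence R(z) = 1 + z + 1/6z².

Need |R(x)|<1, x<0.
x=-1.37: |R|=0.0572
R=1: x+1/6x²=0 ⇒ x=−6=-6.0000; min R=1−1/(4·1/6)=-0.5000>−1
Confirm numerically:
  x=-5.811: |R|=0.81695 <1
  x=-3.485: |R|=0.46080 <1
  x=-2.781: |R|=0.49201 <1
  x=-6.537: |R|=1.58506 >1
  x=-6.268: |R|=1.27997 >1
  x=-6.256: |R|=1.26692 >1
Stable set (-6.0000, 0).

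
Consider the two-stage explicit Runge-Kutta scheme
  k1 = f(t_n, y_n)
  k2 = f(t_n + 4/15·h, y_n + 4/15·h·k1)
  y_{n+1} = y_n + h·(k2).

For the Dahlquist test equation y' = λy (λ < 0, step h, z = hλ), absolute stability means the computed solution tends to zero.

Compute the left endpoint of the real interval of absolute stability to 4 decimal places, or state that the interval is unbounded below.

z* = -3.7500.

Set f=λy, z=hλ:
  k1=λy_n ⇒ h·k1=z·y_n;  k2=λ(1+4/15z)y_n ⇒ h·k2=z(1+4/15z)y_n
  y_{n+1}/y_n = 1 + z(1+4/15z) = 1 + z + 4/15z²
  R(z) = 1 + z + 4/15z².

Find x<0 with |R(x)|<1.
x=-0.67: |R|=0.4497
R=1: x+4/15x²=0 ⇒ x=−15/4=-3.7500; min R=1−1/(4·4/15)=0.0625>−1
Confirm numerically:
  x=-2.643: |R|=0.21979 <1
  x=-2.258: |R|=0.10162 <1
  x=-1.857: |R|=0.06259 <1
  x=-4.138: |R|=1.42815 >1
  x=-3.963: |R|=1.22510 >1
  x=-3.842: |R|=1.09426 >1
Interval (-3.7500, 0).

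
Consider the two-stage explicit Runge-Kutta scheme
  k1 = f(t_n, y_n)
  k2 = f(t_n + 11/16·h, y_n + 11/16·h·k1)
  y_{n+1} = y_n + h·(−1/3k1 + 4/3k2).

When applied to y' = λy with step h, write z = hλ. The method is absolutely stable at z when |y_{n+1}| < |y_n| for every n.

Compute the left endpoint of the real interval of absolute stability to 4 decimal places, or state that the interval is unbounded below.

Test eqn y'=λy, z=hλ:
  k1=λy_n ⇒ h·k1=z·y_n;  k2=λ(1+11/16z)y_n ⇒ h·k2=z(1+11/16z)y_n
  y_{n+1}/y_n = 1 − 1/3z + 4/3z(1+11/16z) = 1 + z + 11/12z²
  Hence R(z) = 1 + z + 11/12z².

Need |R(x)|<1, x<0.
x=-0.45: |R|=0.7356
R=1: x+11/12x²=0 ⇒ x=−12/11=-1.0909; min R=1−1/(4·11/12)=0.7273>−1
Confirm numerically:
  x=-0.990: |R|=0.90842 <1
  x=-0.970: |R|=0.89249 <1
  x=-0.740: |R|=0.76197 <1
  x=-0.600: |R|=0.73000 <1
  x=-1.608: |R|=1.76219 >1
  x=-1.164: |R|=1.07799 >1
Interval (-1.0909, 0).

left endpoint -1.0909.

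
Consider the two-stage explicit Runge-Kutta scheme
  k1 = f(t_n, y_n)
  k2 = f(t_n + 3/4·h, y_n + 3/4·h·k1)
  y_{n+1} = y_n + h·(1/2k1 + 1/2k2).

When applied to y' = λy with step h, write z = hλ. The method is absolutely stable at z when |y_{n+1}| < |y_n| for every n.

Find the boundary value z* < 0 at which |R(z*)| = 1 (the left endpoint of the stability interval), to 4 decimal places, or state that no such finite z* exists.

Set f=λy, z=hλ:
  k1=λy_n ⇒ h·k1=z·y_n;  k2=λ(1+3/4z)y_n ⇒ h·k2=z(1+3/4z)y_n
  y_{n+1}/y_n = 1 + 1/2z + 1/2z(1+3/4z) = 1 + z + 3/8z²
  Hence R(z) = 1 + z + 3/8z².

Find x<0 with |R(x)|<1.
x=-1.24: |R|=0.3366
R=1: x+3/8x²=0 ⇒ x=−8/3=-2.6667; min R=1−1/(4·3/8)=0.3333>−1
Confirm numerically:
  x=-1.979: |R|=0.48967 <1
  x=-1.697: |R|=0.38293 <1
  x=-1.657: |R|=0.37262 <1
  x=-3.248: |R|=1.70806 >1
  x=-2.767: |R|=1.10411 >1
Stable set (-2.6667, 0).

left endpoint -2.6667.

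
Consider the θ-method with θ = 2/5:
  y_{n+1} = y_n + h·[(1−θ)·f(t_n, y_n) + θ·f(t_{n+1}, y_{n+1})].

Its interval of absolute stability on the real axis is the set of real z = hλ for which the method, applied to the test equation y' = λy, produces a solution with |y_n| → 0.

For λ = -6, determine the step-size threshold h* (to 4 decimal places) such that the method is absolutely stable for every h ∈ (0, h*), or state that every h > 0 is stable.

(-10.0000,0); λ=-6 ⇒ h* = (10)/6 = 1.6667.

With y'=λy (z=hλ):
  y_{n+1} = y_n + z·[3/5·y_n + 2/5·y_{n+1}] ⇒ (1 − 2/5z)y_{n+1} = (1 + 3/5z)y_n
  ⇒ R(z) = (1 + 3/5z)/(1 − 2/5z).

Boundary: |R(x)|=1, x<0.
x=-1.26: |R|=0.1622
R=−1: 1+3/5x = −1+2/5x ⇒ -1/5x=2 ⇒ x=2/(-1/5)=-10.0000
Confirm numerically:
  x=-8.577: |R|=0.93577 <1
  x=-7.209: |R|=0.85627 <1
  x=-4.704: |R|=0.63243 <1
  x=-10.222: |R|=1.00873 >1
  x=-10.120: |R|=1.00475 >1
Interval (-10.0000, 0).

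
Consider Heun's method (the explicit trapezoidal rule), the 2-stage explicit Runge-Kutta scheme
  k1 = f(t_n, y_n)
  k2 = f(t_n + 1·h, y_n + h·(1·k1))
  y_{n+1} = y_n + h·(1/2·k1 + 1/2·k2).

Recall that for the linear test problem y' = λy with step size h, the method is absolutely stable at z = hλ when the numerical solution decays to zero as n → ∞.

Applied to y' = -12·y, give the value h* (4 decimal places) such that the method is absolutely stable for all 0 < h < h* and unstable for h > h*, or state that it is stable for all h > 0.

(-2.0000,0); λ=-12 ⇒ h* = 0.1667.

Test eqn y'=λy, z=hλ:
  order 2, 2-stage ⇒ R(z)=1+z+z^2/2
  (e.g. R(-1.77)=0.79645, |R|=0.79645)

Boundary: |R(x)|=1, x<0.
x=-1.77: |R|=0.7964
|R(-2.21)|=1.2320 |R(-1.66)|=0.7178 |R(-0.59)|=0.5840
Bisect:
  x_lo=-2.4671 |R|=1.5762  x_hi=-0.2153 |R|=0.8079
  mid=-1.34121 |R|=0.55821 →hi
  mid=-1.90416 |R|=0.90875 →hi
  mid=-2.18563 |R|=1.20286 →lo
  mid=-2.04489 |R|=1.04590 →lo
  mid=-1.97453 |R|=0.97485 →hi
  mid=-2.00971 |R|=1.00976 →lo
  mid=-1.99212 |R|=0.99215 →hi
  ...
  [-2.00009,-1.99995] ⇒ x*=-2.0000
So |R|<1 on (-2.0000, 0).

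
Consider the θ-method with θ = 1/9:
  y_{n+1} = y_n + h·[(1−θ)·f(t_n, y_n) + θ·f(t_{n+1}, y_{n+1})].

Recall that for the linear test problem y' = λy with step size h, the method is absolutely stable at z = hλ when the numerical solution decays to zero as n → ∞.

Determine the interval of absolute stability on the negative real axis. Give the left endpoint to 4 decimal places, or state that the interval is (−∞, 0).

Set f=λy, z=hλ:
  y_{n+1} = y_n + z·[8/9·y_n + 1/9·y_{n+1}] ⇒ (1 − 1/9z)y_{n+1} = (1 + 8/9z)y_n
  so R(z) = (1 + 8/9z)/(1 − 1/9z).

Boundary: |R(x)|=1, x<0.
x=-1.71: |R|=0.4370
R=−1: 1+8/9x = −1+1/9x ⇒ -7/9x=2 ⇒ x=2/(-7/9)=-2.5714
Confirm numerically:
  x=-2.138: |R|=0.72760 <1
  x=-1.929: |R|=0.58853 <1
  x=-1.354: |R|=0.17694 <1
  x=-1.103: |R|=0.01742 <1
  x=-2.855: |R|=1.16744 >1
  x=-2.625: |R|=1.03226 >1
So |R|<1 on (-2.5714, 0).

(-2.5714, 0).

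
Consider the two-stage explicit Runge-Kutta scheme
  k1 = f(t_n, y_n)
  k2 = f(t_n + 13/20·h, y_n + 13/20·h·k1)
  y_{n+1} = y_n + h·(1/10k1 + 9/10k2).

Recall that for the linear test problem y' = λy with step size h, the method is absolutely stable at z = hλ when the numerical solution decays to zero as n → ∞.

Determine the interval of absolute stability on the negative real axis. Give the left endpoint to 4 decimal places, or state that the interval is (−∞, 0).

(-1.7094, 0).

On y'=λy, z=hλ:
  k1=λy_n ⇒ h·k1=z·y_n;  k2=λ(1+13/20z)y_n ⇒ h·k2=z(1+13/20z)y_n
  y_{n+1}/y_n = 1 + 1/10z + 9/10z(1+13/20z) = 1 + z + 117/200z²
  Hence R(z) = 1 + z + 117/200z².

Boundary: |R(x)|=1, x<0.
x=-1.26: |R|=0.6687
R=1: x+117/200x²=0 ⇒ x=−200/117=-1.7094; min R=1−1/(4·117/200)=0.5726>−1
Confirm numerically:
  x=-1.469: |R|=0.79341 <1
  x=-1.404: |R|=0.74916 <1
  x=-1.331: |R|=0.70536 <1
  x=-0.773: |R|=0.57655 <1
  x=-2.302: |R|=1.79803 >1
  x=-1.797: |R|=1.09209 >1
Stable set (-1.7094, 0).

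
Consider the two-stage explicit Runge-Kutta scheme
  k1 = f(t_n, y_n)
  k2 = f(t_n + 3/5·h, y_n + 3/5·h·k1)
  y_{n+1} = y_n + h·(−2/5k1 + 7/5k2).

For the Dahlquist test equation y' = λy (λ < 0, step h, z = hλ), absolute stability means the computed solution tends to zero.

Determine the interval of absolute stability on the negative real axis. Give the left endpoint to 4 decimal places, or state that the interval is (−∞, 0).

Test eqn y'=λy, z=hλ:
  k1=λy_n ⇒ h·k1=z·y_n;  k2=λ(1+3/5z)y_n ⇒ h·k2=z(1+3/5z)y_n
  y_{n+1}/y_n = 1 − 2/5z + 7/5z(1+3/5z) = 1 + z + 21/25z²
  R(z) = 1 + z + 21/25z².

Boundary: |R(x)|=1, x<0.
x=-0.78: |R|=0.7311
R=1: x+21/25x²=0 ⇒ x=−25/21=-1.1905; min R=1−1/(4·21/25)=0.7024>−1
Confirm numerically:
  x=-1.111: |R|=0.92583 <1
  x=-1.108: |R|=0.92324 <1
  x=-0.781: |R|=0.73137 <1
  x=-0.496: |R|=0.71065 <1
  x=-1.346: |R|=1.17584 >1
  x=-1.306: |R|=1.12673 >1
So |R|<1 on (-1.1905, 0).

z∈(-1.1905,0).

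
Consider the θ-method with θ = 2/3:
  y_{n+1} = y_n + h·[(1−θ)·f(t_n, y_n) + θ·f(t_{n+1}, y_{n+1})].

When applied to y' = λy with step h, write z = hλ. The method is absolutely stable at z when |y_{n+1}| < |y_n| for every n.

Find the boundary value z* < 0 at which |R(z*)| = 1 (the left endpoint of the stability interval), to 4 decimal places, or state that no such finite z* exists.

With y'=λy (z=hλ):
  y_{n+1} = y_n + z·[1/3·y_n + 2/3·y_{n+1}] ⇒ (1 − 2/3z)y_{n+1} = (1 + 1/3z)y_n
  ⇒ R(z) = (1 + 1/3z)/(1 − 2/3z).

Boundary: |R(x)|=1, x<0.
x=-1.42: |R|=0.2705
x=-2: |R|=0.1429
x=-10: |R|=0.3043
x=-100: |R|=0.4778
θ=2/3≥1/2 ⇒ |1+1/3x|<|1−2/3x| ∀x<0 ⇒ interval (−∞,0).

(−∞, 0) — no finite endpoint.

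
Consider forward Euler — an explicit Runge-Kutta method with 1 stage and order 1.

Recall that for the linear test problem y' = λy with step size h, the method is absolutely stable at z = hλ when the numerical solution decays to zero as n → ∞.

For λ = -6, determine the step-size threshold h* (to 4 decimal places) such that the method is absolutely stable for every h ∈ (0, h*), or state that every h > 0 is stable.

Set f=λy, z=hλ:
  order 1, 1-stage ⇒ R(z)=1+z
  (e.g. R(-1.61)=-0.61000, |R|=0.61000)

Find x<0 with |R(x)|<1.
x=-1.61: |R|=0.6100
|R(-1.38)|=0.3800 |R(-1.3)|=0.3000 |R(-0.8)|=0.2000
Bisect:
  x_lo=-2.4251 |R|=1.4251  x_hi=-0.2825 |R|=0.7175
  mid=-1.35378 |R|=0.35378 →hi
  mid=-1.88944 |R|=0.88944 →hi
  mid=-2.15728 |R|=1.15728 →lo
  mid=-2.02336 |R|=1.02336 →lo
  mid=-1.95640 |R|=0.95640 →hi
  mid=-1.98988 |R|=0.98988 →hi
  mid=-2.00662 |R|=1.00662 →lo
  mid=-1.99825 |R|=0.99825 →hi
  mid=-2.00244 |R|=1.00244 →lo
  mid=-2.00034 |R|=1.00034 →lo
  ...
  [-2.00008,-1.99995] ⇒ x*=-2.0000
So |R|<1 on (-2.0000, 0).

(-2.0000,0); λ=-6 ⇒ h* = 0.3333.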